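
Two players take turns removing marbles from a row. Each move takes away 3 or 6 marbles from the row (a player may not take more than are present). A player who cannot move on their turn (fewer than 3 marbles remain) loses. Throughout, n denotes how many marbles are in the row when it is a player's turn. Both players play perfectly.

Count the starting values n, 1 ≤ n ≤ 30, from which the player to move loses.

11

Classify positions by backward induction: terminal positions (no move available) are L. From any other position, the mover wins iff some move reaches an L.
n=0: no move → L
n=1: no move → L
n=2: no move → L
n=3: W (go to 0, an L position)
n=4: W (go to 1, an L position)
n=5: W (go to 2, an L position)
n=6: W (go to 0, an L position)
n=7: W (go to 1, an L position)
n=8: W (go to 2, an L position)
n=9: L (options 6(W), 3(W) are all W)
n=10: L (options 7(W), 4(W) are all W)
n=11: L (options 8(W), 5(W) are all W)
n=12: W (go to 9, an L position)
n=13: W (go to 10, an L position)
n=14: W (go to 11, an L position)
n=15: W (go to 9, an L position)
n=16: W (go to 10, an L position)
n=17: W (go to 11, an L position)
n=18: L (options 15(W), 12(W) are all W)
n=19: L (options 16(W), 13(W) are all W)
n=20: L (options 17(W), 14(W) are all W)
n=21: W (go to 18, an L position)
n=22: W (go to 19, an L position)
n=23: W (go to 20, an L position)
n=24: W (go to 18, an L position)
n=25: W (go to 19, an L position)
n=26: W (go to 20, an L position)
n=27: L (options 24(W), 21(W) are all W)
n=28: L (options 25(W), 22(W) are all W)
n=29: L (options 26(W), 23(W) are all W)
n=30: W (go to 27, an L position)
L entries with 1 ≤ n ≤ 30 (n=0 is outside the asked range and is not counted): n = 1, 2, 9, 10, 11, 18, 19, 20, 27, 28, 29; that makes 11.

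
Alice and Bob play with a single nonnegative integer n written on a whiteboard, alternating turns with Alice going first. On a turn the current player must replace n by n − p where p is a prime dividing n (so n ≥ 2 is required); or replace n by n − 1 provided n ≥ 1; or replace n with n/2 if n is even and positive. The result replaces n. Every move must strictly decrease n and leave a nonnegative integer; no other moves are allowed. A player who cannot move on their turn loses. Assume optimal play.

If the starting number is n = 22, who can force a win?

Alice wins.

Compute win/loss labels from the base case upward. A position with no move is L. Any other position is W if it can reach an L in one move, else L.
n=0: no move → L
n=1: W (go to 0, an L position)
n=2: W (go to 0, an L position)
n=3: W (go to 0, an L position)
n=4: L (options 2(W), 3(W) are all W)
n=5: W (go to 0, an L position)
n=6: W (go to 4, an L position)
n=7: W (go to 0, an L position)
n=8: W (go to 4, an L position)
n=9: L (options 6(W), 8(W) are all W)
n=10: W (go to 9, an L position)
n=11: W (go to 0, an L position)
n=12: W (go to 9, an L position)
n=13: W (go to 0, an L position)
n=14: L (options 7(W), 12(W), 13(W) are all W)
n=15: W (go to 14, an L position)
n=16: W (go to 14, an L position)
n=17: W (go to 0, an L position)
n=18: W (go to 9, an L position)
n=19: W (go to 0, an L position)
n=20: L (options 10(W), 15(W), 18(W), 19(W) are all W)
n=21: W (go to 14, an L position)
n=22: W (go to 20, an L position)
From 22 Alice can move to 20, reaching an L position.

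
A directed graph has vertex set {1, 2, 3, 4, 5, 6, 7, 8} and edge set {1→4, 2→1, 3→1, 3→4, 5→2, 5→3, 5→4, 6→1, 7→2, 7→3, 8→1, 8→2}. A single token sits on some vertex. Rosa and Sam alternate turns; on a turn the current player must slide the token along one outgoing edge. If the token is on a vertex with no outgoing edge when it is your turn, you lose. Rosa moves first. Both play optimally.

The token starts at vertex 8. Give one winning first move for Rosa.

Use the standard recursion: the mover loses at a terminal position; elsewhere, the mover wins exactly when some move hands the opponent an L position.
Every edge goes from a vertex to one that appears earlier in the order 4, 1, 2, 3, 8, 6, 7, 5, so processing vertices in that order labels each vertex after all of its successors.
4: no outgoing edge → L
1: can move to 4, which is L ⇒ W
2: the only move is to 1(W), a W ⇒ L
3: can move to 4, which is L ⇒ W
8: can move to 2, which is L ⇒ W
6: the only move is to 1(W), a W ⇒ L
7: can move to 2, which is L ⇒ W
5: can move to 2, which is L ⇒ W
From 8, the L positions reachable in one move are: 2.

Move to 2.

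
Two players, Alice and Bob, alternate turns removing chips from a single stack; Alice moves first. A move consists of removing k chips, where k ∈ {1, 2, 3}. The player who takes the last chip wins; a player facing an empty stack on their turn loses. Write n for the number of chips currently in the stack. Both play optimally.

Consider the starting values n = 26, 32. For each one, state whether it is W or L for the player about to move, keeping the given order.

Work bottom-up. With no move the player to move loses. Otherwise the position is W if at least one move leads to an L position for the opponent, and L if every move leads to a W.
n=0: no move → L
n=1: W (go to 0, an L position)
n=2: W (go to 0, an L position)
n=3: W (go to 0, an L position)
n=4: L (options 3(W), 2(W), 1(W) are all W)
n=5: W (go to 4, an L position)
n=6: W (go to 4, an L position)
n=7: W (go to 4, an L position)
n=8: L (options 7(W), 6(W), 5(W) are all W)
n=9: W (go to 8, an L position)
n=10: W (go to 8, an L position)
n=11: W (go to 8, an L position)
n=12: L (options 11(W), 10(W), 9(W) are all W)
n=13: W (go to 12, an L position)
n=14: W (go to 12, an L position)
n=15: W (go to 12, an L position)
n=16: L (options 15(W), 14(W), 13(W) are all W)
n=17: W (go to 16, an L position)
n=18: W (go to 16, an L position)
n=19: W (go to 16, an L position)
n=20: L (options 19(W), 18(W), 17(W) are all W)
n=21: W (go to 20, an L position)
n=22: W (go to 20, an L position)
n=23: W (go to 20, an L position)
n=24: L (options 23(W), 22(W), 21(W) are all W)
n=25: W (go to 24, an L position)
n=26: W (go to 24, an L position)
n=27: W (go to 24, an L position)
n=28: L (options 27(W), 26(W), 25(W) are all W)
n=29: W (go to 28, an L position)
n=30: W (go to 28, an L position)
n=31: W (go to 28, an L position)
n=32: L (options 31(W), 30(W), 29(W) are all W)

26: W, 32: L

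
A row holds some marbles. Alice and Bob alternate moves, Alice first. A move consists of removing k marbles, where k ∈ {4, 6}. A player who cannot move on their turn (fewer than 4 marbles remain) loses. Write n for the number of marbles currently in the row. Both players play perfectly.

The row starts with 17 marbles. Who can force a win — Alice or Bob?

Alice wins.

Positions with no move are L. A position that does have a move is losing for the player to move precisely when every available move leads to a winning position for the opponent. Fill in the labels:
n=0: no move → L
n=1: no move → L
n=2: no move → L
n=3: no move → L
n=4: can move to 0, which is L ⇒ W
n=5: can move to 1, which is L ⇒ W
n=6: can move to 2, which is L ⇒ W
n=7: can move to 3, which is L ⇒ W
n=8: can move to 2, which is L ⇒ W
n=9: can move to 3, which is L ⇒ W
n=10: moves to 6(W), 4(W); every one is W ⇒ L
n=11: moves to 7(W), 5(W); every one is W ⇒ L
n=12: moves to 8(W), 6(W); every one is W ⇒ L
n=13: moves to 9(W), 7(W); every one is W ⇒ L
n=14: can move to 10, which is L ⇒ W
n=15: can move to 11, which is L ⇒ W
n=16: can move to 12, which is L ⇒ W
n=17: can move to 13, which is L ⇒ W
From 17 Alice can remove 4, leaving 13, reaching an L position.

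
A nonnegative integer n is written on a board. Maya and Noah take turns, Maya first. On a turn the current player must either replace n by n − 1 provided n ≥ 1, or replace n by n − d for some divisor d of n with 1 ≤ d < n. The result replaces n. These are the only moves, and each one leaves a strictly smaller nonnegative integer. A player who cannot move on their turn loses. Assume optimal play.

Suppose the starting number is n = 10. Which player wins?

Compute win/loss labels from the base case upward. A position with no move is L. Any other position is W if it can reach an L in one move, else L.
n=0: no move → L
n=1: can move to 0, which is L ⇒ W
n=2: the only move is to 1(W), a W ⇒ L
n=3: can move to 2, which is L ⇒ W
n=4: can move to 2, which is L ⇒ W
n=5: the only move is to 4(W), a W ⇒ L
n=6: can move to 5, which is L ⇒ W
n=7: the only move is to 6(W), a W ⇒ L
n=8: can move to 7, which is L ⇒ W
n=9: moves to 6(W), 8(W); every one is W ⇒ L
n=10: can move to 5, which is L ⇒ W
The starting position 10 is W: Maya should move to 5, handing over an L position.

Maya wins.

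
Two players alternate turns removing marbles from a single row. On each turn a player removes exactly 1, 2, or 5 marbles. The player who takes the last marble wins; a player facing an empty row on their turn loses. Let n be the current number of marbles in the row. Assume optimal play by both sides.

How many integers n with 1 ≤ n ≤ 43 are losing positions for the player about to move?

Classify positions by backward induction: terminal positions (no move available) are L. From any other position, the mover wins iff some move reaches an L.
n=0: no move → L
n=1: →0(L), so W
n=2: →0(L), so W
n=3: →2(W), 1(W) — all W, so L
n=4: →3(L), so W
n=5: →3(L), so W
n=6: →5(W), 4(W), 1(W) — all W, so L
n=7: →6(L), so W
n=8: →6(L), so W
n=9: →8(W), 7(W), 4(W) — all W, so L
n=10: →9(L), so W
n=11: →9(L), so W
n=12: →11(W), 10(W), 7(W) — all W, so L
n=13: →12(L), so W
n=14: →12(L), so W
n=15: →14(W), 13(W), 10(W) — all W, so L
n=16: →15(L), so W
n=17: →15(L), so W
n=18: →17(W), 16(W), 13(W) — all W, so L
n=19: →18(L), so W
n=20: →18(L), so W
n=21: →20(W), 19(W), 16(W) — all W, so L
n=22: →21(L), so W
n=23: →21(L), so W
n=24: →23(W), 22(W), 19(W) — all W, so L
n=25: →24(L), so W
n=26: →24(L), so W
n=27: →26(W), 25(W), 22(W) — all W, so L
n=28: →27(L), so W
n=29: →27(L), so W
n=30: →29(W), 28(W), 25(W) — all W, so L
n=31: →30(L), so W
n=32: →30(L), so W
n=33: →32(W), 31(W), 28(W) — all W, so L
n=34: →33(L), so W
n=35: →33(L), so W
n=36: →35(W), 34(W), 31(W) — all W, so L
n=37: →36(L), so W
n=38: →36(L), so W
n=39: →38(W), 37(W), 34(W) — all W, so L
n=40: →39(L), so W
n=41: →39(L), so W
n=42: →41(W), 40(W), 37(W) — all W, so L
n=43: →42(L), so W
L entries with 1 ≤ n ≤ 43 (n=0 is outside the asked range and is not counted): n = 3, 6, 9, 12, 15, 18, 21, 24, 27, 30, 33, 36, 39, 42; that makes 14.

14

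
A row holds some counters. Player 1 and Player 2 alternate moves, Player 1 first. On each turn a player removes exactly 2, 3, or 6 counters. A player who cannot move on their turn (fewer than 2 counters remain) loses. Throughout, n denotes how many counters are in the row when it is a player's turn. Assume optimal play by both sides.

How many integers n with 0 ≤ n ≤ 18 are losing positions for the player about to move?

Work bottom-up. With no move the player to move loses. Otherwise the position is W if at least one move leads to an L position for the opponent, and L if every move leads to a W.
n=0: no move → L
n=1: no move → L
n=2: can move to 0, which is L ⇒ W
n=3: can move to 1, which is L ⇒ W
n=4: can move to 1, which is L ⇒ W
n=5: moves to 3(W), 2(W); every one is W ⇒ L
n=6: can move to 0, which is L ⇒ W
n=7: can move to 5, which is L ⇒ W
n=8: can move to 5, which is L ⇒ W
n=9: moves to 7(W), 6(W), 3(W); every one is W ⇒ L
n=10: moves to 8(W), 7(W), 4(W); every one is W ⇒ L
n=11: can move to 9, which is L ⇒ W
n=12: can move to 10, which is L ⇒ W
n=13: can move to 10, which is L ⇒ W
n=14: moves to 12(W), 11(W), 8(W); every one is W ⇒ L
n=15: can move to 9, which is L ⇒ W
n=16: can move to 14, which is L ⇒ W
n=17: can move to 14, which is L ⇒ W
n=18: moves to 16(W), 15(W), 12(W); every one is W ⇒ L
L entries with 0 ≤ n ≤ 18: n = 0, 1, 5, 9, 10, 14, 18; that makes 7.

7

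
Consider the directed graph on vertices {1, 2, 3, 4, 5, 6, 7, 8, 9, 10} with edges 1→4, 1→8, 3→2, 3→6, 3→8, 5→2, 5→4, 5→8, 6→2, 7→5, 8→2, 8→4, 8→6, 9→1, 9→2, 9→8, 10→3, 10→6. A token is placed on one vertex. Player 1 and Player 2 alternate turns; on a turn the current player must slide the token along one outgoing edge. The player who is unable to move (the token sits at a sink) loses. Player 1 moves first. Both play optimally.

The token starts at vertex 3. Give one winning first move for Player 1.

Positions with no move are L. A position that does have a move is losing for the player to move precisely when every available move leads to a winning position for the opponent. Fill in the labels:
Every edge goes from a vertex to one that appears earlier in the order 4, 2, 6, 8, 5, 7, 1, 3, 9, 10, so processing vertices in that order labels each vertex after all of its successors.
4: no outgoing edge → L
2: no outgoing edge → L
6: reaches L-position 2 → W
8: reaches L-position 2 → W
5: reaches L-position 2 → W
7: only reaches 5(W), which is W → L
1: reaches L-position 4 → W
3: reaches L-position 2 → W
9: reaches L-position 2 → W
10: only reaches 3(W), 6(W), all W → L
From 3, the L positions reachable in one move are: 2.

Move to 2.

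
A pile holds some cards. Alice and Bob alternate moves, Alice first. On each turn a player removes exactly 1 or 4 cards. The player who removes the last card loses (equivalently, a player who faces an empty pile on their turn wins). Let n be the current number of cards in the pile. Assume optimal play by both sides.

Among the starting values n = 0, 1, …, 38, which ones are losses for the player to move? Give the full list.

Classify positions by backward induction: terminal positions (no move available) are W. From any other position, the mover wins iff some move reaches an L.
n=0: no move; the opponent has just taken the last card and therefore loses → W
n=1: →0(W) only, which is W, so L
n=2: →1(L), so W
n=3: →2(W) only, which is W, so L
n=4: →3(L), so W
n=5: →1(L), so W
n=6: →5(W), 2(W) — all W, so L
n=7: →6(L), so W
n=8: →7(W), 4(W) — all W, so L
n=9: →8(L), so W
n=10: →6(L), so W
n=11: →10(W), 7(W) — all W, so L
n=12: →11(L), so W
n=13: →12(W), 9(W) — all W, so L
n=14: →13(L), so W
n=15: →11(L), so W
n=16: →15(W), 12(W) — all W, so L
n=17: →16(L), so W
n=18: →17(W), 14(W) — all W, so L
n=19: →18(L), so W
n=20: →16(L), so W
n=21: →20(W), 17(W) — all W, so L
n=22: →21(L), so W
n=23: →22(W), 19(W) — all W, so L
n=24: →23(L), so W
n=25: →21(L), so W
n=26: →25(W), 22(W) — all W, so L
n=27: →26(L), so W
n=28: →27(W), 24(W) — all W, so L
n=29: →28(L), so W
n=30: →26(L), so W
n=31: →30(W), 27(W) — all W, so L
n=32: →31(L), so W
n=33: →32(W), 29(W) — all W, so L
n=34: →33(L), so W
n=35: →31(L), so W
n=36: →35(W), 32(W) — all W, so L
n=37: →36(L), so W
n=38: →37(W), 34(W) — all W, so L
The losing starting values of n are exactly the entries labelled L in this table (16 of them).

1, 3, 6, 8, 11, 13, 16, 18, 21, 23, 26, 28, 31, 33, 36, 38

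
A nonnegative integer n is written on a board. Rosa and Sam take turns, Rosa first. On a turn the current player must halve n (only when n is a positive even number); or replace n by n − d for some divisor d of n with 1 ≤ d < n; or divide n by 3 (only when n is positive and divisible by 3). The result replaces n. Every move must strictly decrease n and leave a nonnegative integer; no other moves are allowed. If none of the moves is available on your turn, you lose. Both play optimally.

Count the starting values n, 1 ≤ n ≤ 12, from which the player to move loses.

Label each position W (a win for the player to move) or L (a loss). A position with no legal move is L; any other position is W exactly when some move reaches an L, and L when every move reaches a W.
n=0: no move → L
n=1: no move → L
n=2: can move to 1, which is L ⇒ W
n=3: can move to 1, which is L ⇒ W
n=4: moves to 2(W), 3(W); every one is W ⇒ L
n=5: can move to 4, which is L ⇒ W
n=6: can move to 4, which is L ⇒ W
n=7: the only move is to 6(W), a W ⇒ L
n=8: can move to 4, which is L ⇒ W
n=9: moves to 3(W), 6(W), 8(W); every one is W ⇒ L
n=10: can move to 9, which is L ⇒ W
n=11: the only move is to 10(W), a W ⇒ L
n=12: can move to 4, which is L ⇒ W
L entries with 1 ≤ n ≤ 12 (n=0 is outside the asked range and is not counted): n = 1, 4, 7, 9, 11; that makes 5.

5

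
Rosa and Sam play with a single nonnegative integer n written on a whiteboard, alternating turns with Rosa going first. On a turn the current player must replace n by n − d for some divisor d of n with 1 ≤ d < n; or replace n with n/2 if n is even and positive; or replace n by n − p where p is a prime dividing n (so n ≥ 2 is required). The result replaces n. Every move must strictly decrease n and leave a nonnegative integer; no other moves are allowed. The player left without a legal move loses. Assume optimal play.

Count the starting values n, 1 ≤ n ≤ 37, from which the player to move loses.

Work bottom-up. With no move the player to move loses. Otherwise the position is W if at least one move leads to an L position for the opponent, and L if every move leads to a W.
n=0: no move → L
n=1: no move → L
n=2: W (go to 0, an L position)
n=3: W (go to 0, an L position)
n=4: L (options 2(W), 3(W) are all W)
n=5: W (go to 0, an L position)
n=6: W (go to 4, an L position)
n=7: W (go to 0, an L position)
n=8: W (go to 4, an L position)
n=9: L (options 6(W), 8(W) are all W)
n=10: W (go to 9, an L position)
n=11: W (go to 0, an L position)
n=12: W (go to 9, an L position)
n=13: W (go to 0, an L position)
n=14: L (options 7(W), 12(W), 13(W) are all W)
n=15: W (go to 14, an L position)
n=16: W (go to 14, an L position)
n=17: W (go to 0, an L position)
n=18: W (go to 9, an L position)
n=19: W (go to 0, an L position)
n=20: L (options 10(W), 15(W), 16(W), 18(W), 19(W) are all W)
n=21: W (go to 14, an L position)
n=22: W (go to 20, an L position)
n=23: W (go to 0, an L position)
n=24: W (go to 20, an L position)
n=25: W (go to 20, an L position)
n=26: L (options 13(W), 24(W), 25(W) are all W)
n=27: W (go to 26, an L position)
n=28: W (go to 14, an L position)
n=29: W (go to 0, an L position)
n=30: W (go to 20, an L position)
n=31: W (go to 0, an L position)
n=32: L (options 16(W), 24(W), 28(W), 30(W), 31(W) are all W)
n=33: W (go to 32, an L position)
n=34: W (go to 32, an L position)
n=35: L (options 28(W), 30(W), 34(W) are all W)
n=36: W (go to 32, an L position)
n=37: W (go to 0, an L position)
L entries with 1 ≤ n ≤ 37 (n=0 is outside the asked range and is not counted): n = 1, 4, 9, 14, 20, 26, 32, 35; that makes 8.

8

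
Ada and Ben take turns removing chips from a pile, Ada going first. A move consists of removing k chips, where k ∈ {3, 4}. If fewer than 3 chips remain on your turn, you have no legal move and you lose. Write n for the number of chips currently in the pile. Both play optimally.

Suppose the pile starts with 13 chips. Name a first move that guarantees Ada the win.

Compute win/loss labels from the base case upward. A position with no move is L. Any other position is W if it can reach an L in one move, else L.
n=0: no move → L
n=1: no move → L
n=2: no move → L
n=3: →0(L), so W
n=4: →1(L), so W
n=5: →2(L), so W
n=6: →2(L), so W
n=7: →4(W), 3(W) — all W, so L
n=8: →5(W), 4(W) — all W, so L
n=9: →6(W), 5(W) — all W, so L
n=10: →7(L), so W
n=11: →8(L), so W
n=12: →9(L), so W
n=13: →9(L), so W
From 13, the L positions reachable in one move are: 9.

Remove 4, leaving 9.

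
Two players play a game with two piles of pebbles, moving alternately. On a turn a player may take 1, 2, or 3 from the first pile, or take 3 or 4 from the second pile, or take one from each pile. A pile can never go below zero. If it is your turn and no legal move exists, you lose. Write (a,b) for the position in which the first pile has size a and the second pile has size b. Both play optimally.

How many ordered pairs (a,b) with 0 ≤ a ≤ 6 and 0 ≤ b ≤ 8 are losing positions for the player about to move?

Compute win/loss labels from the base case upward. A position with no move is L. Any other position is W if it can reach an L in one move, else L.
Every move lowers a or b (never raises either), so fill the grid row by row in increasing a, and left to right within a row: each cell's successors are then already labelled.
      b=0  b=1  b=2  b=3  b=4  b=5  b=6  b=7  b=8
a=0:    L    L    L    W    W    W    W    L    L
a=1:    W    W    W    W    L    L    L    W    W
a=2:    W    W    W    L    W    W    W    W    W
a=3:    W    W    W    W    W    W    W    W    W
a=4:    L    L    L    W    W    W    W    L    L
a=5:    W    W    W    W    L    L    L    W    W
a=6:    W    W    W    L    W    W    W    W    W
Cells with no legal move (terminal, hence L): (0,0), (0,1), (0,2).
The remaining L cells, each justified by listing all of its moves:
(0,7): only reaches (0,4)(W), (0,3)(W), all W → L
(0,8): only reaches (0,5)(W), (0,4)(W), all W → L
(1,4): only reaches (0,4)(W), (1,1)(W), (1,0)(W), (0,3)(W), all W → L
(1,5): only reaches (0,5)(W), (1,2)(W), (1,1)(W), (0,4)(W), all W → L
(1,6): only reaches (0,6)(W), (1,3)(W), (1,2)(W), (0,5)(W), all W → L
(2,3): only reaches (1,3)(W), (0,3)(W), (2,0)(W), (1,2)(W), all W → L
(4,0): only reaches (3,0)(W), (2,0)(W), (1,0)(W), all W → L
(4,1): only reaches (3,1)(W), (2,1)(W), (1,1)(W), (3,0)(W), all W → L
(4,2): only reaches (3,2)(W), (2,2)(W), (1,2)(W), (3,1)(W), all W → L
(4,7): only reaches (3,7)(W), (2,7)(W), (1,7)(W), (4,4)(W), (4,3)(W), (3,6)(W), all W → L
(4,8): only reaches (3,8)(W), (2,8)(W), (1,8)(W), (4,5)(W), (4,4)(W), (3,7)(W), all W → L
(5,4): only reaches (4,4)(W), (3,4)(W), (2,4)(W), (5,1)(W), (5,0)(W), (4,3)(W), all W → L
(5,5): only reaches (4,5)(W), (3,5)(W), (2,5)(W), (5,2)(W), (5,1)(W), (4,4)(W), all W → L
(5,6): only reaches (4,6)(W), (3,6)(W), (2,6)(W), (5,3)(W), (5,2)(W), (4,5)(W), all W → L
(6,3): only reaches (5,3)(W), (4,3)(W), (3,3)(W), (6,0)(W), (5,2)(W), all W → L
Every other cell has at least one move into one of the L cells above, so it is W.
L cells per row: a=0: 5, a=1: 3, a=2: 1, a=3: 0, a=4: 5, a=5: 3, a=6: 1; total 18.

18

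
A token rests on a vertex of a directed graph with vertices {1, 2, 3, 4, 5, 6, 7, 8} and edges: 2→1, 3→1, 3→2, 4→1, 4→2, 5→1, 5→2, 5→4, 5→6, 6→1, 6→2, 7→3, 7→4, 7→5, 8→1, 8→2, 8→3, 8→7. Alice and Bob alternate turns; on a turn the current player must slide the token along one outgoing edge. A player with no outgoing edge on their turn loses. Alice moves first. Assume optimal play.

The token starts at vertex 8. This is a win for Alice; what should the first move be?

Move to 7.

Build the W/L table. Terminal = L. A non-terminal position is W if it has a move to some L; otherwise it is L.
Every edge goes from a vertex to one that appears earlier in the order 1, 2, 6, 4, 5, 3, 7, 8, so processing vertices in that order labels each vertex after all of its successors.
1: no outgoing edge → L
2: W (go to 1, an L position)
6: W (go to 1, an L position)
4: W (go to 1, an L position)
5: W (go to 1, an L position)
3: W (go to 1, an L position)
7: L (options 3(W), 5(W), 4(W) are all W)
8: W (go to 7, an L position)
From 8, the L positions reachable in one move are: 7, 1. Any move reaching one of these is winning.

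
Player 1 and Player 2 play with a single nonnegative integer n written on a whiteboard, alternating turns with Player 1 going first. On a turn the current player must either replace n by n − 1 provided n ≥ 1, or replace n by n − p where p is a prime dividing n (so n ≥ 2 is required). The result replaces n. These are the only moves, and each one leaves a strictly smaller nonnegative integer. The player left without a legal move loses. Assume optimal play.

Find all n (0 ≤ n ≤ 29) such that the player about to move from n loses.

Label each position W (a win for the player to move) or L (a loss). A position with no legal move is L; any other position is W exactly when some move reaches an L, and L when every move reaches a W.
n=0: no move → L
n=1: can move to 0, which is L ⇒ W
n=2: can move to 0, which is L ⇒ W
n=3: can move to 0, which is L ⇒ W
n=4: moves to 2(W), 3(W); every one is W ⇒ L
n=5: can move to 0, which is L ⇒ W
n=6: can move to 4, which is L ⇒ W
n=7: can move to 0, which is L ⇒ W
n=8: moves to 6(W), 7(W); every one is W ⇒ L
n=9: can move to 8, which is L ⇒ W
n=10: can move to 8, which is L ⇒ W
n=11: can move to 0, which is L ⇒ W
n=12: moves to 9(W), 10(W), 11(W); every one is W ⇒ L
n=13: can move to 0, which is L ⇒ W
n=14: can move to 12, which is L ⇒ W
n=15: can move to 12, which is L ⇒ W
n=16: moves to 14(W), 15(W); every one is W ⇒ L
n=17: can move to 0, which is L ⇒ W
n=18: can move to 16, which is L ⇒ W
n=19: can move to 0, which is L ⇒ W
n=20: moves to 15(W), 18(W), 19(W); every one is W ⇒ L
n=21: can move to 20, which is L ⇒ W
n=22: can move to 20, which is L ⇒ W
n=23: can move to 0, which is L ⇒ W
n=24: moves to 21(W), 22(W), 23(W); every one is W ⇒ L
n=25: can move to 20, which is L ⇒ W
n=26: can move to 24, which is L ⇒ W
n=27: can move to 24, which is L ⇒ W
n=28: moves to 21(W), 26(W), 27(W); every one is W ⇒ L
n=29: can move to 0, which is L ⇒ W
Reading off the rows marked L gives the requested list; there are 8 such values of n.

0, 4, 8, 12, 16, 20, 24, 28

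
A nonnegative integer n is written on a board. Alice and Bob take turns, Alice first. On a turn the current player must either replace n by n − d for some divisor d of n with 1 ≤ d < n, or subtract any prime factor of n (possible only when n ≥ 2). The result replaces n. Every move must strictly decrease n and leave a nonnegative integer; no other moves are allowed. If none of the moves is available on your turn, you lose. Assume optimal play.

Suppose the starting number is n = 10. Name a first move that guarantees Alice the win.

Label each position W (a win for the player to move) or L (a loss). A position with no legal move is L; any other position is W exactly when some move reaches an L, and L when every move reaches a W.
n=0: no move → L
n=1: no move → L
n=2: →0(L), so W
n=3: →0(L), so W
n=4: →2(W), 3(W) — all W, so L
n=5: →0(L), so W
n=6: →4(L), so W
n=7: →0(L), so W
n=8: →4(L), so W
n=9: →6(W), 8(W) — all W, so L
n=10: →9(L), so W
From 10, the L positions reachable in one move are: 9.

Move to 9.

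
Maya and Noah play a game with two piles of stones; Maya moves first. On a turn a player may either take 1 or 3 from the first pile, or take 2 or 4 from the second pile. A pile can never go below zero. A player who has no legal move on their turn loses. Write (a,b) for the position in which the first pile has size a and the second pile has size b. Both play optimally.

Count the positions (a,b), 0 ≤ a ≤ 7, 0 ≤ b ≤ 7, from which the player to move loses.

Classify positions by backward induction: terminal positions (no move available) are L. From any other position, the mover wins iff some move reaches an L.
Every move lowers a or b (never raises either), so fill the grid row by row in increasing a, and left to right within a row: each cell's successors are then already labelled.
      b=0  b=1  b=2  b=3  b=4  b=5  b=6  b=7
a=0:    L    L    W    W    W    W    L    L
a=1:    W    W    L    L    W    W    W    W
a=2:    L    L    W    W    W    W    L    L
a=3:    W    W    L    L    W    W    W    W
a=4:    L    L    W    W    W    W    L    L
a=5:    W    W    L    L    W    W    W    W
a=6:    L    L    W    W    W    W    L    L
a=7:    W    W    L    L    W    W    W    W
Cells with no legal move (terminal, hence L): (0,0), (0,1).
The remaining L cells, each justified by listing all of its moves:
(0,6): only reaches (0,4)(W), (0,2)(W), all W → L
(0,7): only reaches (0,5)(W), (0,3)(W), all W → L
(1,2): only reaches (0,2)(W), (1,0)(W), all W → L
(1,3): only reaches (0,3)(W), (1,1)(W), all W → L
(2,0): only reaches (1,0)(W), which is W → L
(2,1): only reaches (1,1)(W), which is W → L
(2,6): only reaches (1,6)(W), (2,4)(W), (2,2)(W), all W → L
(2,7): only reaches (1,7)(W), (2,5)(W), (2,3)(W), all W → L
(3,2): only reaches (2,2)(W), (0,2)(W), (3,0)(W), all W → L
(3,3): only reaches (2,3)(W), (0,3)(W), (3,1)(W), all W → L
(4,0): only reaches (3,0)(W), (1,0)(W), all W → L
(4,1): only reaches (3,1)(W), (1,1)(W), all W → L
(4,6): only reaches (3,6)(W), (1,6)(W), (4,4)(W), (4,2)(W), all W → L
(4,7): only reaches (3,7)(W), (1,7)(W), (4,5)(W), (4,3)(W), all W → L
(5,2): only reaches (4,2)(W), (2,2)(W), (5,0)(W), all W → L
(5,3): only reaches (4,3)(W), (2,3)(W), (5,1)(W), all W → L
(6,0): only reaches (5,0)(W), (3,0)(W), all W → L
(6,1): only reaches (5,1)(W), (3,1)(W), all W → L
(6,6): only reaches (5,6)(W), (3,6)(W), (6,4)(W), (6,2)(W), all W → L
(6,7): only reaches (5,7)(W), (3,7)(W), (6,5)(W), (6,3)(W), all W → L
(7,2): only reaches (6,2)(W), (4,2)(W), (7,0)(W), all W → L
(7,3): only reaches (6,3)(W), (4,3)(W), (7,1)(W), all W → L
Every other cell has at least one move into one of the L cells above, so it is W.
L cells per row: a=0: 4, a=1: 2, a=2: 4, a=3: 2, a=4: 4, a=5: 2, a=6: 4, a=7: 2; total 24.

24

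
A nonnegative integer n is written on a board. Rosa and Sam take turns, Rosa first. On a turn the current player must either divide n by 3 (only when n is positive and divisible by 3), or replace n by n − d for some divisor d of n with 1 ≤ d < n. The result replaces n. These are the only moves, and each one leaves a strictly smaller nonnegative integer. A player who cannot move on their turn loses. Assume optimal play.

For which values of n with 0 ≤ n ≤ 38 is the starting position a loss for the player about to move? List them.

Label each position W (a win for the player to move) or L (a loss). A position with no legal move is L; any other position is W exactly when some move reaches an L, and L when every move reaches a W.
n=0: no move → L
n=1: no move → L
n=2: can move to 1, which is L ⇒ W
n=3: can move to 1, which is L ⇒ W
n=4: moves to 2(W), 3(W); every one is W ⇒ L
n=5: can move to 4, which is L ⇒ W
n=6: can move to 4, which is L ⇒ W
n=7: the only move is to 6(W), a W ⇒ L
n=8: can move to 4, which is L ⇒ W
n=9: moves to 3(W), 6(W), 8(W); every one is W ⇒ L
n=10: can move to 9, which is L ⇒ W
n=11: the only move is to 10(W), a W ⇒ L
n=12: can move to 4, which is L ⇒ W
n=13: the only move is to 12(W), a W ⇒ L
n=14: can move to 7, which is L ⇒ W
n=15: moves to 5(W), 10(W), 12(W), 14(W); every one is W ⇒ L
n=16: can move to 15, which is L ⇒ W
n=17: the only move is to 16(W), a W ⇒ L
n=18: can move to 9, which is L ⇒ W
n=19: the only move is to 18(W), a W ⇒ L
n=20: can move to 15, which is L ⇒ W
n=21: can move to 7, which is L ⇒ W
n=22: can move to 11, which is L ⇒ W
n=23: the only move is to 22(W), a W ⇒ L
n=24: can move to 23, which is L ⇒ W
n=25: moves to 20(W), 24(W); every one is W ⇒ L
n=26: can move to 13, which is L ⇒ W
n=27: can move to 9, which is L ⇒ W
n=28: moves to 14(W), 21(W), 24(W), 26(W), 27(W); every one is W ⇒ L
n=29: can move to 28, which is L ⇒ W
n=30: can move to 15, which is L ⇒ W
n=31: the only move is to 30(W), a W ⇒ L
n=32: can move to 28, which is L ⇒ W
n=33: can move to 11, which is L ⇒ W
n=34: can move to 17, which is L ⇒ W
n=35: can move to 28, which is L ⇒ W
n=36: moves to 12(W), 18(W), 24(W), 27(W), 30(W), 32(W), 33(W), 34(W), 35(W); every one is W ⇒ L
n=37: can move to 36, which is L ⇒ W
n=38: can move to 19, which is L ⇒ W
Reading off the rows marked L gives the requested list; there are 15 such values of n.

0, 1, 4, 7, 9, 11, 13, 15, 17, 19, 23, 25, 28, 31, 36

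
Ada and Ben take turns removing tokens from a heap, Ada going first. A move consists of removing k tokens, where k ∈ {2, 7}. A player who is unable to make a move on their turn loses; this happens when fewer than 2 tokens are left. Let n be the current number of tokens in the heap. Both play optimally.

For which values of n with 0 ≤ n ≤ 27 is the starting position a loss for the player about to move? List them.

0, 1, 4, 5, 9, 10, 13, 14, 18, 19, 22, 23, 27

Positions with no move are L. A position that does have a move is losing for the player to move precisely when every available move leads to a winning position for the opponent. Fill in the labels:
n=0: no move → L
n=1: no move → L
n=2: W (go to 0, an L position)
n=3: W (go to 1, an L position)
n=4: L (sole option 2(W) is W)
n=5: L (sole option 3(W) is W)
n=6: W (go to 4, an L position)
n=7: W (go to 5, an L position)
n=8: W (go to 1, an L position)
n=9: L (options 7(W), 2(W) are all W)
n=10: L (options 8(W), 3(W) are all W)
n=11: W (go to 9, an L position)
n=12: W (go to 10, an L position)
n=13: L (options 11(W), 6(W) are all W)
n=14: L (options 12(W), 7(W) are all W)
n=15: W (go to 13, an L position)
n=16: W (go to 14, an L position)
n=17: W (go to 10, an L position)
n=18: L (options 16(W), 11(W) are all W)
n=19: L (options 17(W), 12(W) are all W)
n=20: W (go to 18, an L position)
n=21: W (go to 19, an L position)
n=22: L (options 20(W), 15(W) are all W)
n=23: L (options 21(W), 16(W) are all W)
n=24: W (go to 22, an L position)
n=25: W (go to 23, an L position)
n=26: W (go to 19, an L position)
n=27: L (options 25(W), 20(W) are all W)
The losing starting values of n are exactly the entries labelled L in this table (13 of them).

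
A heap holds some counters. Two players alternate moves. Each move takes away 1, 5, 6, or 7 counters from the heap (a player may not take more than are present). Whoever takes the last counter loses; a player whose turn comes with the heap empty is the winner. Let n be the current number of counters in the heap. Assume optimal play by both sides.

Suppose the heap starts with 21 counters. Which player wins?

The first player wins.

Work bottom-up. With no move the player to move wins. Otherwise the position is W if at least one move leads to an L position for the opponent, and L if every move leads to a W.
n=0: no move; the opponent has just taken the last counter and therefore loses → W
n=1: the only move is to 0(W), a W ⇒ L
n=2: can move to 1, which is L ⇒ W
n=3: the only move is to 2(W), a W ⇒ L
n=4: can move to 3, which is L ⇒ W
n=5: moves to 4(W), 0(W); every one is W ⇒ L
n=6: can move to 5, which is L ⇒ W
n=7: can move to 1, which is L ⇒ W
n=8: can move to 3, which is L ⇒ W
n=9: can move to 3, which is L ⇒ W
n=10: can move to 5, which is L ⇒ W
n=11: can move to 5, which is L ⇒ W
n=12: can move to 5, which is L ⇒ W
n=13: moves to 12(W), 8(W), 7(W), 6(W); every one is W ⇒ L
n=14: can move to 13, which is L ⇒ W
n=15: moves to 14(W), 10(W), 9(W), 8(W); every one is W ⇒ L
n=16: can move to 15, which is L ⇒ W
n=17: moves to 16(W), 12(W), 11(W), 10(W); every one is W ⇒ L
n=18: can move to 17, which is L ⇒ W
n=19: can move to 13, which is L ⇒ W
n=20: can move to 15, which is L ⇒ W
n=21: can move to 15, which is L ⇒ W
The starting position 21 is W: the player to move should remove 6, leaving 15, handing over an L position.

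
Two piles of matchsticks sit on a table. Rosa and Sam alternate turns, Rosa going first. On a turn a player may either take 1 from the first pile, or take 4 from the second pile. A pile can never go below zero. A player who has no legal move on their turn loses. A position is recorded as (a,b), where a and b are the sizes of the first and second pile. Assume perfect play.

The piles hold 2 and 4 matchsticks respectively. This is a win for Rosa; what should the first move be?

Build the W/L table. Terminal = L. A non-terminal position is W if it has a move to some L; otherwise it is L.
No move ever increases a pile, so every position that can arise here has a ≤ 2 and b ≤ 4; it is enough to label the cells with 0 ≤ a ≤ 2 and 0 ≤ b ≤ 4.
Every move lowers a or b (never raises either), so fill the grid row by row in increasing a, and left to right within a row: each cell's successors are then already labelled.
      b=0  b=1  b=2  b=3  b=4
a=0:    L    L    L    L    W
a=1:    W    W    W    W    L
a=2:    L    L    L    L    W
Cells with no legal move (terminal, hence L): (0,0), (0,1), (0,2), (0,3).
The remaining L cells, each justified by listing all of its moves:
(1,4): →(0,4)(W), (1,0)(W) — all W, so L
(2,0): →(1,0)(W) only, which is W, so L
(2,1): →(1,1)(W) only, which is W, so L
(2,2): →(1,2)(W) only, which is W, so L
(2,3): →(1,3)(W) only, which is W, so L
Every other cell has at least one move into one of the L cells above, so it is W.
From (2,4), the L positions reachable in one move are: (1,4), (2,0). Any move reaching one of these is winning.

Move to (1,4).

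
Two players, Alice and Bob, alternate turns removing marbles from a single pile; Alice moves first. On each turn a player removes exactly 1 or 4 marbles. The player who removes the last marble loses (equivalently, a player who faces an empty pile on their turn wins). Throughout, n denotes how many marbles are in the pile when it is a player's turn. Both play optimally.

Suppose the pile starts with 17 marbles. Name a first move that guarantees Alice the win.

Classify positions by backward induction: terminal positions (no move available) are W. From any other position, the mover wins iff some move reaches an L.
n=0: no move; the opponent has just taken the last marble and therefore loses → W
n=1: →0(W) only, which is W, so L
n=2: →1(L), so W
n=3: →2(W) only, which is W, so L
n=4: →3(L), so W
n=5: →1(L), so W
n=6: →5(W), 2(W) — all W, so L
n=7: →6(L), so W
n=8: →7(W), 4(W) — all W, so L
n=9: →8(L), so W
n=10: →6(L), so W
n=11: →10(W), 7(W) — all W, so L
n=12: →11(L), so W
n=13: →12(W), 9(W) — all W, so L
n=14: →13(L), so W
n=15: →11(L), so W
n=16: →15(W), 12(W) — all W, so L
n=17: →16(L), so W
From 17, the L positions reachable in one move are: 16, 13. Any move reaching one of these is winning.

Remove 1, leaving 16.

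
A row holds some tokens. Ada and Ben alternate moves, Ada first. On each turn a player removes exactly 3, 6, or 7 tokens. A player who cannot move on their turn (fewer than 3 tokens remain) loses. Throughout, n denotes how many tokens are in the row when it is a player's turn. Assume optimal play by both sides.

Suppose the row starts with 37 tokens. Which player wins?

Positions with no move are L. A position that does have a move is losing for the player to move precisely when every available move leads to a winning position for the opponent. Fill in the labels:
n=0: no move → L
n=1: no move → L
n=2: no move → L
n=3: W (go to 0, an L position)
n=4: W (go to 1, an L position)
n=5: W (go to 2, an L position)
n=6: W (go to 0, an L position)
n=7: W (go to 1, an L position)
n=8: W (go to 2, an L position)
n=9: W (go to 2, an L position)
n=10: L (options 7(W), 4(W), 3(W) are all W)
n=11: L (options 8(W), 5(W), 4(W) are all W)
n=12: L (options 9(W), 6(W), 5(W) are all W)
n=13: W (go to 10, an L position)
n=14: W (go to 11, an L position)
n=15: W (go to 12, an L position)
n=16: W (go to 10, an L position)
n=17: W (go to 11, an L position)
n=18: W (go to 12, an L position)
n=19: W (go to 12, an L position)
n=20: L (options 17(W), 14(W), 13(W) are all W)
n=21: L (options 18(W), 15(W), 14(W) are all W)
n=22: L (options 19(W), 16(W), 15(W) are all W)
n=23: W (go to 20, an L position)
n=24: W (go to 21, an L position)
n=25: W (go to 22, an L position)
n=26: W (go to 20, an L position)
n=27: W (go to 21, an L position)
n=28: W (go to 22, an L position)
n=29: W (go to 22, an L position)
n=30: L (options 27(W), 24(W), 23(W) are all W)
n=31: L (options 28(W), 25(W), 24(W) are all W)
n=32: L (options 29(W), 26(W), 25(W) are all W)
n=33: W (go to 30, an L position)
n=34: W (go to 31, an L position)
n=35: W (go to 32, an L position)
n=36: W (go to 30, an L position)
n=37: W (go to 31, an L position)
From 37 Ada can remove 6, leaving 31, reaching an L position.

Ada wins.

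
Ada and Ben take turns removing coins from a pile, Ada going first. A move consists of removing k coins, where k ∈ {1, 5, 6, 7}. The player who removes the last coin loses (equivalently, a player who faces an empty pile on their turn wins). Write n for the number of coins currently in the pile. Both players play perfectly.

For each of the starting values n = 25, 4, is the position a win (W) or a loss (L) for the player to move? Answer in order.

25: L, 4: W

Classify positions by backward induction: terminal positions (no move available) are W. From any other position, the mover wins iff some move reaches an L.
n=0: no move; the opponent has just taken the last coin and therefore loses → W
n=1: only reaches 0(W), which is W → L
n=2: reaches L-position 1 → W
n=3: only reaches 2(W), which is W → L
n=4: reaches L-position 3 → W
n=5: only reaches 4(W), 0(W), all W → L
n=6: reaches L-position 5 → W
n=7: reaches L-position 1 → W
n=8: reaches L-position 3 → W
n=9: reaches L-position 3 → W
n=10: reaches L-position 5 → W
n=11: reaches L-position 5 → W
n=12: reaches L-position 5 → W
n=13: only reaches 12(W), 8(W), 7(W), 6(W), all W → L
n=14: reaches L-position 13 → W
n=15: only reaches 14(W), 10(W), 9(W), 8(W), all W → L
n=16: reaches L-position 15 → W
n=17: only reaches 16(W), 12(W), 11(W), 10(W), all W → L
n=18: reaches L-position 17 → W
n=19: reaches L-position 13 → W
n=20: reaches L-position 15 → W
n=21: reaches L-position 15 → W
n=22: reaches L-position 17 → W
n=23: reaches L-position 17 → W
n=24: reaches L-position 17 → W
n=25: only reaches 24(W), 20(W), 19(W), 18(W), all W → L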